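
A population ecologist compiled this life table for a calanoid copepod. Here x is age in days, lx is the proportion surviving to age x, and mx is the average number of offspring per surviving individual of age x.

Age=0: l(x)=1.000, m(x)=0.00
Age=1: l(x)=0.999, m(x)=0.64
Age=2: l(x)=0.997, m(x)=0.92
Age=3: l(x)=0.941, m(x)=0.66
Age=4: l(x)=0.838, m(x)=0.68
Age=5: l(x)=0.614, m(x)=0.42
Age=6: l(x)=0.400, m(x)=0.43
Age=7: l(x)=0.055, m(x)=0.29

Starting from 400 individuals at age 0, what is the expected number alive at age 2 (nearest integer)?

Expected survivors = N0 · l_2 = 400 × 0.997 = 398.8 → 399

399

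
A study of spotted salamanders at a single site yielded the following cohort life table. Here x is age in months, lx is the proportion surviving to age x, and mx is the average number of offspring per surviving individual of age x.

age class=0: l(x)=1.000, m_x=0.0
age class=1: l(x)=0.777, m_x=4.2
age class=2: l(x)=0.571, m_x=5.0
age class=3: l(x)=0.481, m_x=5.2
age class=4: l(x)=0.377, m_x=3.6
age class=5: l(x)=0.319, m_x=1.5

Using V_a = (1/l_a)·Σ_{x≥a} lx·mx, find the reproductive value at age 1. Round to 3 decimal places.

13.456

lx·mx for x ≥ 1: 3.2634, 2.855, 2.5012, 1.3572, 0.4785 → sum = 10.4553
V_1 = 10.4553 / l_1 = 10.4553 / 0.777 = 13.455985… → 13.456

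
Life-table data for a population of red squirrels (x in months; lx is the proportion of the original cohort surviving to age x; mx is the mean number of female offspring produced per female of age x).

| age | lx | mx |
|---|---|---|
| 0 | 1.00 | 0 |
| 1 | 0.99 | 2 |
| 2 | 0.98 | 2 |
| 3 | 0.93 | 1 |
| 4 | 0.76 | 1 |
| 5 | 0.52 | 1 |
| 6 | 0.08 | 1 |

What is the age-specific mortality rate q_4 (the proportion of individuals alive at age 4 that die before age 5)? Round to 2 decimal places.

q_4 = (l_4 − l_5) / l_4 = (0.76 − 0.52) / 0.76
     = 0.24 / 0.76 = 0.315789… → 0.32

0.32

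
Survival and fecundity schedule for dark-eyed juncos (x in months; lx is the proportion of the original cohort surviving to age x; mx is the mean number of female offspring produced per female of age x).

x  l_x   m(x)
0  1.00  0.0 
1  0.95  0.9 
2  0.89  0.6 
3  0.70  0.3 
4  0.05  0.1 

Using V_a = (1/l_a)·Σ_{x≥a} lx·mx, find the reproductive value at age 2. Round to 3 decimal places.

0.842

lx·mx for x ≥ 2: 0.534, 0.21, 0.005 → sum = 0.749
V_2 = 0.749 / l_2 = 0.749 / 0.89 = 0.841573… → 0.842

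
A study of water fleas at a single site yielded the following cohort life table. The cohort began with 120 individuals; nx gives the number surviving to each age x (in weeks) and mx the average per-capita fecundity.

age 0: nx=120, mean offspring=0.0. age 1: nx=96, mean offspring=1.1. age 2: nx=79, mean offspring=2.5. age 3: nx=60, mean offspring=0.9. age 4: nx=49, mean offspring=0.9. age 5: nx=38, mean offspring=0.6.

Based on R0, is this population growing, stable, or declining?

lx = nx/n0 = nx/120: 1, 0.8, 0.65833…, 0.5, 0.40833…, 0.31667…
R0 = Σ lx·mx = 0 + 0.88 + 1.645833… + 0.45 + 0.3675… + 0.19… = 3.533333…
R0 > 1, so the population is growing.

growing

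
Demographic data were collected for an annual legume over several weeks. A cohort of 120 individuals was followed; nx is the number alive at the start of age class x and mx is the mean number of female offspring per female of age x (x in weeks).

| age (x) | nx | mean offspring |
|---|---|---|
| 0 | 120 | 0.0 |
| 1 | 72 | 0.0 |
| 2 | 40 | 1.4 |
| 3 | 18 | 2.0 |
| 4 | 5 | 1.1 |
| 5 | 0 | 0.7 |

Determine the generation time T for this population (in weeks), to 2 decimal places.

lx = nx/n0 = nx/120: 1, 0.6, 0.33333…, 0.15, 0.04167…, 0
lx·mx: 0, 0, 0.466667…, 0.3, 0.045833…, 0 → R0 = 0.8125…
x·lx·mx: 0, 0, 0.933333…, 0.9, 0.183333…, 0 → Σ = 2.016667…
T = 2.016667… / 0.8125… = 2.482051… → 2.48

2.48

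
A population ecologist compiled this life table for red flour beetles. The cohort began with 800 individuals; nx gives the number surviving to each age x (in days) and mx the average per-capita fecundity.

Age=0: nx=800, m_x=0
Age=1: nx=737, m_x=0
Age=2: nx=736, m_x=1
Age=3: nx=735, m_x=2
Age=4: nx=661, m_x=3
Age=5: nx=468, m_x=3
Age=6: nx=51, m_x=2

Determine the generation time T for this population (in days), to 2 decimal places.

lx = nx/n0 = nx/800: 1, 0.92125, 0.92, 0.91875, 0.82625, 0.585, 0.06375
lx·mx: 0, 0, 0.92, 1.8375, 2.47875, 1.755, 0.1275 → R0 = 7.11875
x·lx·mx: 0, 0, 1.84, 5.5125, 9.915, 8.775, 0.765 → Σ = 26.8075
T = 26.8075 / 7.11875 = 3.765759… → 3.77

3.77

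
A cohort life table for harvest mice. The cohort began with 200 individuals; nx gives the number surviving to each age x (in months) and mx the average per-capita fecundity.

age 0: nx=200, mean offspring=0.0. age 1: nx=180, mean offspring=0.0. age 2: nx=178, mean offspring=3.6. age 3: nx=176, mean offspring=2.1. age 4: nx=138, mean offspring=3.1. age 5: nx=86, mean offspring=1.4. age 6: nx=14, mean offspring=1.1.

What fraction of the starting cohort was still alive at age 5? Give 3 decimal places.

l_5 = n_5/n_0 = 86/200 = 0.43 → 0.430

0.430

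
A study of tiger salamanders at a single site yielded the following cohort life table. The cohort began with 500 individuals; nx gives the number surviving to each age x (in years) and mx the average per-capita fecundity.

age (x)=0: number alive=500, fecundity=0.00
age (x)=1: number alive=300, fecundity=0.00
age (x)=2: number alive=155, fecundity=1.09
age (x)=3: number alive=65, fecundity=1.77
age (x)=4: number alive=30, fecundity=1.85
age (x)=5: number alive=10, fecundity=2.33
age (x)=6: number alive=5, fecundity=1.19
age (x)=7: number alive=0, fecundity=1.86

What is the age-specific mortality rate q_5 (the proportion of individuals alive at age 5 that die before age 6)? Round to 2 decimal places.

0.50

lx = nx/n0 = nx/500: 1, 0.6, 0.31, 0.13, 0.06, 0.02, 0.01, 0
q_5 = (l_5 − l_6) / l_5 = (0.02 − 0.01) / 0.02
     = 0.01 / 0.02 = 0.5 → 0.50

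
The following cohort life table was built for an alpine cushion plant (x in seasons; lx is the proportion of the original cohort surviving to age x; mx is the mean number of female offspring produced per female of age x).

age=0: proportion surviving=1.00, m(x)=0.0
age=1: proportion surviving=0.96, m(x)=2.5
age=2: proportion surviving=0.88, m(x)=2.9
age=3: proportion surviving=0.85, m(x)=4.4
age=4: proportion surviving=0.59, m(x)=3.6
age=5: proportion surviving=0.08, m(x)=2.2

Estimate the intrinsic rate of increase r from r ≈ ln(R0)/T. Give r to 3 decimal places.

R0 = Σ lx·mx = 0 + 2.4 + 2.552 + 3.74 + 2.124 + 0.176 = 10.992
Σ x·lx·mx = 28.1; T = 28.1/10.992 = 2.5564…
r ≈ ln(R0)/T = ln(10.992)/2.5564… = 0.93771… → 0.938

0.938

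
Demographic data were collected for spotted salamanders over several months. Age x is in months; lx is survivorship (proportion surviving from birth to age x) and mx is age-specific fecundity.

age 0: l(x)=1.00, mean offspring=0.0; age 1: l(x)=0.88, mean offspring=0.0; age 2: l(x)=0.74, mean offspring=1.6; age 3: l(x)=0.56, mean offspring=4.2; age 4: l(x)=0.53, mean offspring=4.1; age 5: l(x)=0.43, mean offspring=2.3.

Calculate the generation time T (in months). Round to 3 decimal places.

3.443

lx·mx: 0, 0, 1.184, 2.352, 2.173, 0.989 → R0 = 6.698
x·lx·mx: 0, 0, 2.368, 7.056, 8.692, 4.945 → Σ = 23.061
T = 23.061 / 6.698 = 3.442968… → 3.443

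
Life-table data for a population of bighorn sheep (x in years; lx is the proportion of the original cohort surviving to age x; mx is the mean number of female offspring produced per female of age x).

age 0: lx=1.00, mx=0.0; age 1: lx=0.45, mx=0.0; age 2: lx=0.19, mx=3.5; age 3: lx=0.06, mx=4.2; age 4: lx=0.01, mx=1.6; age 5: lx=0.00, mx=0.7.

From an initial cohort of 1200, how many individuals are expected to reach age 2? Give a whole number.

Expected survivors = N0 · l_2 = 1200 × 0.19 = 228 → 228

228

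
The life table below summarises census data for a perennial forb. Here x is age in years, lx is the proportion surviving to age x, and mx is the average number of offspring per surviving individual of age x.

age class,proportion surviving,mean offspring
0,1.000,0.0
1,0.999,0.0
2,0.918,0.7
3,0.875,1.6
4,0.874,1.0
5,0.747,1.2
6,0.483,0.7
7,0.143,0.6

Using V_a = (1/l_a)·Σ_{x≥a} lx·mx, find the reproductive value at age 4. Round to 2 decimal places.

lx·mx for x ≥ 4: 0.874, 0.8964, 0.3381, 0.0858 → sum = 2.1943
V_4 = 2.1943 / l_4 = 2.1943 / 0.874 = 2.510641… → 2.51

2.51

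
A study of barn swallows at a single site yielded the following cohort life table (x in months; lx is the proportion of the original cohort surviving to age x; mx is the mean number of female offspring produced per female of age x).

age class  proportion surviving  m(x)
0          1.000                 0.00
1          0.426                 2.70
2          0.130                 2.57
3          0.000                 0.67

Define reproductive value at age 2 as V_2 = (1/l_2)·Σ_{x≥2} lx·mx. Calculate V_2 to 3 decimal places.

lx·mx for x ≥ 2: 0.3341, 0 → sum = 0.3341
V_2 = 0.3341 / l_2 = 0.3341 / 0.13 = 2.57 → 2.570

2.570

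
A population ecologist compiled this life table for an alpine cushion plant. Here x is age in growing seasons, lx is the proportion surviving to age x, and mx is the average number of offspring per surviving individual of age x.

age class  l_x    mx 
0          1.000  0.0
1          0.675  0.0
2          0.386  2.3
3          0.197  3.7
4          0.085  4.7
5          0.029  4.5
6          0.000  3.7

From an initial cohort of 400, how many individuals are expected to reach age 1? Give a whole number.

270

Expected survivors = N0 · l_1 = 400 × 0.675 = 270 → 270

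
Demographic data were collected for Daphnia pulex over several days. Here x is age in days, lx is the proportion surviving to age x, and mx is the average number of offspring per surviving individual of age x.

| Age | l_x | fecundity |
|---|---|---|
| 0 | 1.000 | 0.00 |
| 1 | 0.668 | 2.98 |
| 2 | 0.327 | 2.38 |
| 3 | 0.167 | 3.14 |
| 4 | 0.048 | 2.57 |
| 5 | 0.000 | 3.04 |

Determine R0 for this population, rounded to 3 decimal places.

lx·mx by age: 0, 1.99064, 0.77826, 0.52438, 0.12336, 0
R0 = Σ lx·mx = 3.41664 → 3.417

3.417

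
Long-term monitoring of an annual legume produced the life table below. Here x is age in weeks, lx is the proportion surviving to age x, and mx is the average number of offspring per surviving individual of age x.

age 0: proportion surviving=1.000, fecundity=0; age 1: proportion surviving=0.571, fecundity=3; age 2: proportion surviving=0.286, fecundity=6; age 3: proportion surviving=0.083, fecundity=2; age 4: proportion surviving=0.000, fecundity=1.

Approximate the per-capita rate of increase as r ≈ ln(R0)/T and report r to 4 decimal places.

0.8152

R0 = Σ lx·mx = 0 + 1.713 + 1.716 + 0.166 + 0 = 3.595
Σ x·lx·mx = 5.643; T = 5.643/3.595 = 1.56968…
r ≈ ln(R0)/T = ln(3.595)/1.56968… = 0.815162… → 0.8152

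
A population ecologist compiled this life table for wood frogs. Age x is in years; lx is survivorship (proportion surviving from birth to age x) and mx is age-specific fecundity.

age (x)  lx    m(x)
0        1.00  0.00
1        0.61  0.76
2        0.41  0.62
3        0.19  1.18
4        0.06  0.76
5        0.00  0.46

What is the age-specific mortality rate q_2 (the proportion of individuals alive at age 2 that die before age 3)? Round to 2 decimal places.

q_2 = (l_2 − l_3) / l_2 = (0.41 − 0.19) / 0.41
     = 0.22 / 0.41 = 0.536585… → 0.54

0.54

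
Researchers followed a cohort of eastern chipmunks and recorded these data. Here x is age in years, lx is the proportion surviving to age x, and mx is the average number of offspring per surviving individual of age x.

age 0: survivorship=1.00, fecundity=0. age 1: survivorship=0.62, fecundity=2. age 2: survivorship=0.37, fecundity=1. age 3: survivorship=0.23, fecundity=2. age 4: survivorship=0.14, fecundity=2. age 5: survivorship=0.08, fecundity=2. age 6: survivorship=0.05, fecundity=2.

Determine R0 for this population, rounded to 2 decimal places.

2.61

lx·mx by age: 0, 1.24, 0.37, 0.46, 0.28, 0.16, 0.1
R0 = Σ lx·mx = 2.61 → 2.61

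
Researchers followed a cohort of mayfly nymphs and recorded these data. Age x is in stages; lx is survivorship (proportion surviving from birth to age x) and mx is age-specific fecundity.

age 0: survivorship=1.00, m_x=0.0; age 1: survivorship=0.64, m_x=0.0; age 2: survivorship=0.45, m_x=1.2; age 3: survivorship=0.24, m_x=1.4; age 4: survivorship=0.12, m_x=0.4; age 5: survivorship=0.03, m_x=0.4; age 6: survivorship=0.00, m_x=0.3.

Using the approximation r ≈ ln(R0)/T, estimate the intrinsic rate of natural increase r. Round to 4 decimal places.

R0 = Σ lx·mx = 0 + 0 + 0.54 + 0.336 + 0.048 + 0.012 + 0 = 0.936
Σ x·lx·mx = 2.34; T = 2.34/0.936 = 2.5
r ≈ ln(R0)/T = ln(0.936)/2.5 = -0.026456… → -0.0265

-0.0265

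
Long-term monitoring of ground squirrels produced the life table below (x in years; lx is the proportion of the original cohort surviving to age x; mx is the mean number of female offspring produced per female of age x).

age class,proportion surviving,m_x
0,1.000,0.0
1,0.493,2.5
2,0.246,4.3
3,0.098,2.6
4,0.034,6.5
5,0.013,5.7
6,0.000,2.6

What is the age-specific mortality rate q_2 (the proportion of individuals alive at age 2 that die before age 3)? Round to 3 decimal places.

0.602

q_2 = (l_2 − l_3) / l_2 = (0.246 − 0.098) / 0.246
     = 0.148 / 0.246 = 0.601626… → 0.602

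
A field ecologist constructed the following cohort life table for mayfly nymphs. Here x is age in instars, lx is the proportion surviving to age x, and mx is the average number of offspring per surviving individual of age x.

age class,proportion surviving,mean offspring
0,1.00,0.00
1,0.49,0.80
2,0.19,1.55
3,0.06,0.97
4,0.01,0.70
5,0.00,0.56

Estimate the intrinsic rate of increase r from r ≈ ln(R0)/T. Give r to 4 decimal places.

R0 = Σ lx·mx = 0 + 0.392 + 0.2945 + 0.0582 + 0.007 + 0 = 0.7517
Σ x·lx·mx = 1.1836; T = 1.1836/0.7517 = 1.57456…
r ≈ ln(R0)/T = ln(0.7517)/1.57456… = -0.181268… → -0.1813

-0.1813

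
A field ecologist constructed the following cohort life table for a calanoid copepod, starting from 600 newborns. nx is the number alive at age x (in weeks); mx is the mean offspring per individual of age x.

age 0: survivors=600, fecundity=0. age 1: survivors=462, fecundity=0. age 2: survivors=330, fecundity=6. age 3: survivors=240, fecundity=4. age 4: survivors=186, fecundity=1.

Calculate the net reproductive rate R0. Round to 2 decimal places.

5.21

lx = nx/n0 = nx/600: 1, 0.77, 0.55, 0.4, 0.31
lx·mx by age: 0, 0, 3.3, 1.6, 0.31
R0 = Σ lx·mx = 5.21 → 5.21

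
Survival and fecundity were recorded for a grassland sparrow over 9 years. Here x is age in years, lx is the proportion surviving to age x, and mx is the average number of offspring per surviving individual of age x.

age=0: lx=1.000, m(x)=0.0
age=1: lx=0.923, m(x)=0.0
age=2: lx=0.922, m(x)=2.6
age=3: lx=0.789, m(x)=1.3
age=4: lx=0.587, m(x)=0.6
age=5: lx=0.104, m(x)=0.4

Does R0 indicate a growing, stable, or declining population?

R0 = Σ lx·mx = 0 + 0 + 2.3972 + 1.0257 + 0.3522 + 0.0416 = 3.8167
R0 > 1, so the population is growing.

growing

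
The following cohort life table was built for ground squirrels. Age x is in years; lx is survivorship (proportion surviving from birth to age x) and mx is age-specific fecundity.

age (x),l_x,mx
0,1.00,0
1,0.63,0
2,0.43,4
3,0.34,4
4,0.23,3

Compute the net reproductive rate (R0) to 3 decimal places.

lx·mx by age: 0, 0, 1.72, 1.36, 0.69
R0 = Σ lx·mx = 3.77 → 3.770

3.770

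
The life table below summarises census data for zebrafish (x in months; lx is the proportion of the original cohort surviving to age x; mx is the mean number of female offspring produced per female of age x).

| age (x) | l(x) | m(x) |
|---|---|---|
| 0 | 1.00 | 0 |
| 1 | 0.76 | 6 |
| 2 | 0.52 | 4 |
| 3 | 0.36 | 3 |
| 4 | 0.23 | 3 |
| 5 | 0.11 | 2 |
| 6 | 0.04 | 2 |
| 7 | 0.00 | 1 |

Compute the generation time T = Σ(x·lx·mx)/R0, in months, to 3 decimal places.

1.871

lx·mx: 0, 4.56, 2.08, 1.08, 0.69, 0.22, 0.08, 0 → R0 = 8.71
x·lx·mx: 0, 4.56, 4.16, 3.24, 2.76, 1.1, 0.48, 0 → Σ = 16.3
T = 16.3 / 8.71 = 1.871412… → 1.871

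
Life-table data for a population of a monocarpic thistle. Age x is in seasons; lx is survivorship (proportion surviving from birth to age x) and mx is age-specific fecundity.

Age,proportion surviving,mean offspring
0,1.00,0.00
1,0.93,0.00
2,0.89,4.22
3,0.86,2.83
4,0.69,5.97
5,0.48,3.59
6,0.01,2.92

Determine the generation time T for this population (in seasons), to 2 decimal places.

lx·mx: 0, 0, 3.7558, 2.4338, 4.1193, 1.7232, 0.0292 → R0 = 12.0613
x·lx·mx: 0, 0, 7.5116, 7.3014, 16.4772, 8.616, 0.1752 → Σ = 40.0814
T = 40.0814 / 12.0613 = 3.323141… → 3.32

3.32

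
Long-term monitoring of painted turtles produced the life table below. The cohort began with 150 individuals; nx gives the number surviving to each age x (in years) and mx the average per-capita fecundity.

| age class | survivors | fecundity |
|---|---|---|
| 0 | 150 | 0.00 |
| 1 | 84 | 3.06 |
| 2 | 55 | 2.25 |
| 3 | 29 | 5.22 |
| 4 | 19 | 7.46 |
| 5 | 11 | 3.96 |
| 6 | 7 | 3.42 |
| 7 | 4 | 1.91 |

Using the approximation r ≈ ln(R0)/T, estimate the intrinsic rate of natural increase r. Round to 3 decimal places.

lx = nx/n0 = nx/150: 1, 0.56, 0.36667…, 0.19333…, 0.12667…, 0.07333…, 0.04667…, 0.02667…
R0 = Σ lx·mx = 0 + 1.7136 + 0.825… + 1.0092… + 0.94493… + 0.2904… + 0.1596… + 0.05093… = 4.993667…
Σ x·lx·mx = 12.937067…; T = 12.937067…/4.993667… = 2.59069…
r ≈ ln(R0)/T = ln(4.993667…)/2.59069… = 0.62075… → 0.621

0.621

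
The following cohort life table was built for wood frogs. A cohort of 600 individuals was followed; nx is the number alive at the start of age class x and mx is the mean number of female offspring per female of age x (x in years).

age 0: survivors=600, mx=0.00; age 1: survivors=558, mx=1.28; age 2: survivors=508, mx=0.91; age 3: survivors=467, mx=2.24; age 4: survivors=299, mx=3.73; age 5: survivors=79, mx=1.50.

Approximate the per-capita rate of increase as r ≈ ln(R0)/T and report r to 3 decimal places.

lx = nx/n0 = nx/600: 1, 0.93, 0.84667…, 0.77833…, 0.49833…, 0.13167…
R0 = Σ lx·mx = 0 + 1.1904 + 0.77047… + 1.74347… + 1.85878… + 0.1975… = 5.760617…
Σ x·lx·mx = 16.384367…; T = 16.384367…/5.760617… = 2.8442…
r ≈ ln(R0)/T = ln(5.760617…)/2.8442… = 0.61565… → 0.616

0.616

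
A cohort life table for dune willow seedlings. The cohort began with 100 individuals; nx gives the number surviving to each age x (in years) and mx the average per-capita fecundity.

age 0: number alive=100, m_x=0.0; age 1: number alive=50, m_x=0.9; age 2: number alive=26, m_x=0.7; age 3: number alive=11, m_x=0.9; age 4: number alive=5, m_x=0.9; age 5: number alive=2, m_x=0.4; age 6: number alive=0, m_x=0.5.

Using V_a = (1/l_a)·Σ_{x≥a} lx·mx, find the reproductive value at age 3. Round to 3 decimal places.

lx = nx/n0 = nx/100: 1, 0.5, 0.26, 0.11, 0.05, 0.02, 0
lx·mx for x ≥ 3: 0.099, 0.045, 0.008, 0 → sum = 0.152
V_3 = 0.152 / l_3 = 0.152 / 0.11 = 1.381818… → 1.382

1.382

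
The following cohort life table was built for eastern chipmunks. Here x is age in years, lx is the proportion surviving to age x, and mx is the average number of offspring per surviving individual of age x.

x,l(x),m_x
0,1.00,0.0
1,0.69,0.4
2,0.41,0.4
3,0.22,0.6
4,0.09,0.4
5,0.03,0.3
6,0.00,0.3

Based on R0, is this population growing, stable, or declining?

declining

R0 = Σ lx·mx = 0 + 0.276 + 0.164 + 0.132 + 0.036 + 0.009 + 0 = 0.617
R0 < 1, so the population is declining.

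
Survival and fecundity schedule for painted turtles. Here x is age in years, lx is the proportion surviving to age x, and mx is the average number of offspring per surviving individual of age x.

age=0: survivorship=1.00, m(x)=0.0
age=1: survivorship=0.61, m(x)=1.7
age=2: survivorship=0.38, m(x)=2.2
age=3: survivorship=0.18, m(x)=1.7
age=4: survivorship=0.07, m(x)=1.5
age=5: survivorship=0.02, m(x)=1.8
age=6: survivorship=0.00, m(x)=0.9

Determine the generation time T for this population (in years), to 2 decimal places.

lx·mx: 0, 1.037, 0.836, 0.306, 0.105, 0.036, 0 → R0 = 2.32
x·lx·mx: 0, 1.037, 1.672, 0.918, 0.42, 0.18, 0 → Σ = 4.227
T = 4.227 / 2.32 = 1.821983… → 1.82

1.82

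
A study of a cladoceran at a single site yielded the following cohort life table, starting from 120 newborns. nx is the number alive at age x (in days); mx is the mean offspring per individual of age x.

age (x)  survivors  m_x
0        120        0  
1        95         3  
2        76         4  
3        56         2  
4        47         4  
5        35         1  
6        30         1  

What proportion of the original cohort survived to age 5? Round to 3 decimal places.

l_5 = n_5/n_0 = 35/120 = 0.291667… → 0.292

0.292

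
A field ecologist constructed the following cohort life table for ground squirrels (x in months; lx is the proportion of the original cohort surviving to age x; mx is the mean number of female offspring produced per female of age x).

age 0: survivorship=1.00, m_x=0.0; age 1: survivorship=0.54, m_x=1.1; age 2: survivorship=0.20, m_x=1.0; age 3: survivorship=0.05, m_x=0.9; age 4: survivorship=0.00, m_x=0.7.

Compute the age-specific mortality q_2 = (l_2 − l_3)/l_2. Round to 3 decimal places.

q_2 = (l_2 − l_3) / l_2 = (0.2 − 0.05) / 0.2
     = 0.15 / 0.2 = 0.75 → 0.750

0.750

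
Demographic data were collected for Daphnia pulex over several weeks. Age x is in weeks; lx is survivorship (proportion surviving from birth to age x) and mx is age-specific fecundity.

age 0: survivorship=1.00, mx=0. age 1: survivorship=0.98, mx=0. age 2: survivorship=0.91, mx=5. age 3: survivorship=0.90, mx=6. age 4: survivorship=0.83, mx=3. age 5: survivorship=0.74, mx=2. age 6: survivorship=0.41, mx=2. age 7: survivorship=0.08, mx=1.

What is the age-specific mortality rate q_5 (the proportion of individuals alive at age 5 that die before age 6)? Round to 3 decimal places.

0.446

q_5 = (l_5 − l_6) / l_5 = (0.74 − 0.41) / 0.74
     = 0.33 / 0.74 = 0.445946… → 0.446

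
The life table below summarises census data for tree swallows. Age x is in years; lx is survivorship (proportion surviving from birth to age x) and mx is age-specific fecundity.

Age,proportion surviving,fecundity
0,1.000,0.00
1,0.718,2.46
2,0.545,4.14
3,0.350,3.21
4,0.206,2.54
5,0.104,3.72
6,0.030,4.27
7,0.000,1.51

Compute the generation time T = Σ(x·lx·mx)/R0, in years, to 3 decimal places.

2.336

lx·mx: 0, 1.76628, 2.2563, 1.1235, 0.52324, 0.38688, 0.1281, 0 → R0 = 6.1843
x·lx·mx: 0, 1.76628, 4.5126, 3.3705, 2.09296, 1.9344, 0.7686, 0 → Σ = 14.44534
T = 14.44534 / 6.1843 = 2.335808… → 2.336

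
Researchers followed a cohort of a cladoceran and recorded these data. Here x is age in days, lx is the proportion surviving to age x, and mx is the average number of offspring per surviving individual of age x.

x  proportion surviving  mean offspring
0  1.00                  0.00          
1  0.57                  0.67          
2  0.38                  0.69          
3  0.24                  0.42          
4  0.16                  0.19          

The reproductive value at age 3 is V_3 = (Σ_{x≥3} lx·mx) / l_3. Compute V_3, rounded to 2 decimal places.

lx·mx for x ≥ 3: 0.1008, 0.0304 → sum = 0.1312
V_3 = 0.1312 / l_3 = 0.1312 / 0.24 = 0.546667… → 0.55

0.55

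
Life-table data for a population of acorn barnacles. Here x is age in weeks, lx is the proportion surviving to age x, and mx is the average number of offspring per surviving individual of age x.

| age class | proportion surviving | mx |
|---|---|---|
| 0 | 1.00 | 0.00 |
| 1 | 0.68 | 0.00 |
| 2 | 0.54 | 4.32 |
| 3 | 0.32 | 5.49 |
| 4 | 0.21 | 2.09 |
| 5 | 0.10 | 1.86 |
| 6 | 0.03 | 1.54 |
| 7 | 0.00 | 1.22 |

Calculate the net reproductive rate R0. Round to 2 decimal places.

lx·mx by age: 0, 0, 2.3328, 1.7568, 0.4389, 0.186, 0.0462, 0
R0 = Σ lx·mx = 4.7607 → 4.76

4.76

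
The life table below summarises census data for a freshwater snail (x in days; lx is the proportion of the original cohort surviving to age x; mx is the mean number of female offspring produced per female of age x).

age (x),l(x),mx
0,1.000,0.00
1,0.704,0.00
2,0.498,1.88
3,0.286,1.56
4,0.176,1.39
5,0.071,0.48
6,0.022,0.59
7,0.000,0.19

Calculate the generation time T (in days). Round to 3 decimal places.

2.651

lx·mx: 0, 0, 0.93624, 0.44616, 0.24464, 0.03408, 0.01298, 0 → R0 = 1.6741
x·lx·mx: 0, 0, 1.87248, 1.33848, 0.97856, 0.1704, 0.07788, 0 → Σ = 4.4378
T = 4.4378 / 1.6741 = 2.650857… → 2.651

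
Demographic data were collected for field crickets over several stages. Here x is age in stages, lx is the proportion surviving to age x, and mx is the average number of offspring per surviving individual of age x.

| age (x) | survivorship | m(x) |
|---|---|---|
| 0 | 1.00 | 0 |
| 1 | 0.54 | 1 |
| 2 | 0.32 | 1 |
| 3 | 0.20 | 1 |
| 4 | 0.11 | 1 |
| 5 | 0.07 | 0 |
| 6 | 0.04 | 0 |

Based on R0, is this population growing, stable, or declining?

R0 = Σ lx·mx = 0 + 0.54 + 0.32 + 0.2 + 0.11 + 0 + 0 = 1.17
R0 > 1, so the population is growing.

growing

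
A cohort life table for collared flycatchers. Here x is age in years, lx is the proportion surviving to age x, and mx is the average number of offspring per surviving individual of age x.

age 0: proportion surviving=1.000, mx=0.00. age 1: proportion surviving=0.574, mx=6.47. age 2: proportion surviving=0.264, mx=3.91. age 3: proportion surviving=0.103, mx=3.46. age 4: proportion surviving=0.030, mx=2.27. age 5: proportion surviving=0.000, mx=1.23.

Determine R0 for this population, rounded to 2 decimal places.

5.17

lx·mx by age: 0, 3.71378, 1.03224, 0.35638, 0.0681, 0
R0 = Σ lx·mx = 5.1705 → 5.17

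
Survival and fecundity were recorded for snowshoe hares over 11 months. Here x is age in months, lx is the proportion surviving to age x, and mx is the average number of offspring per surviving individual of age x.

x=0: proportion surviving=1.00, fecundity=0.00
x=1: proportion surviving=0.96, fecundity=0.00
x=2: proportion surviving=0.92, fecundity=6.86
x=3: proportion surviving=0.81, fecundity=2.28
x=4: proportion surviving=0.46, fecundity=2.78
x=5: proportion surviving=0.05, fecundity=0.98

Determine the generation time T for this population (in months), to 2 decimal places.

2.48

lx·mx: 0, 0, 6.3112, 1.8468, 1.2788, 0.049 → R0 = 9.4858
x·lx·mx: 0, 0, 12.6224, 5.5404, 5.1152, 0.245 → Σ = 23.523
T = 23.523 / 9.4858 = 2.479812… → 2.48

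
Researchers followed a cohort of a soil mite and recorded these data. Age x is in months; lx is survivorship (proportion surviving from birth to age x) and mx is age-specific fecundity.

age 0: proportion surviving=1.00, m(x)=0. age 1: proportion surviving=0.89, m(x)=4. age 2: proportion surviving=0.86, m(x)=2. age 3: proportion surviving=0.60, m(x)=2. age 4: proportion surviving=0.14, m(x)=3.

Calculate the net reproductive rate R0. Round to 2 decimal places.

lx·mx by age: 0, 3.56, 1.72, 1.2, 0.42
R0 = Σ lx·mx = 6.9 → 6.90

6.90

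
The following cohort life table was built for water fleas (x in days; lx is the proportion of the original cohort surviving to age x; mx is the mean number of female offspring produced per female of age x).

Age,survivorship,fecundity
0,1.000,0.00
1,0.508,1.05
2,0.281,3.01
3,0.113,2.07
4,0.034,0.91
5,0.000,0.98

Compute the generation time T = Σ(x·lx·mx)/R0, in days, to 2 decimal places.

1.86

lx·mx: 0, 0.5334, 0.84581, 0.23391, 0.03094, 0 → R0 = 1.64406
x·lx·mx: 0, 0.5334, 1.69162, 0.70173, 0.12376, 0 → Σ = 3.05051
T = 3.05051 / 1.64406 = 1.855474… → 1.86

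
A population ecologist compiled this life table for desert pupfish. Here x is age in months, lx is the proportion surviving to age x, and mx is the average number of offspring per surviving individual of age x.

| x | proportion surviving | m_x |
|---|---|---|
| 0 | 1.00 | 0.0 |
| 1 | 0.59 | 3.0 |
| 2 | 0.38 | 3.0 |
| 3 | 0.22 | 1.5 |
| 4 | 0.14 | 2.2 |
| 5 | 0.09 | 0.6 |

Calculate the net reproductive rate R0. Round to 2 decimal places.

lx·mx by age: 0, 1.77, 1.14, 0.33, 0.308, 0.054
R0 = Σ lx·mx = 3.602 → 3.60

3.60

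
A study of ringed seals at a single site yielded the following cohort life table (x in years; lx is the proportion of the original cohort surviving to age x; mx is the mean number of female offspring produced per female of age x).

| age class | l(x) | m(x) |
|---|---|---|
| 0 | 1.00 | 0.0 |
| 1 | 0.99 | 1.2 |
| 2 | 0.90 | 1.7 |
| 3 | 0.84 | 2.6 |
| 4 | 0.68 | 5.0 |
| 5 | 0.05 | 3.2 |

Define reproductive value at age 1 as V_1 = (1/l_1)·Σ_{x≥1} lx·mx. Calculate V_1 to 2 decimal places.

8.55

lx·mx for x ≥ 1: 1.188, 1.53, 2.184, 3.4, 0.16 → sum = 8.462
V_1 = 8.462 / l_1 = 8.462 / 0.99 = 8.547475… → 8.55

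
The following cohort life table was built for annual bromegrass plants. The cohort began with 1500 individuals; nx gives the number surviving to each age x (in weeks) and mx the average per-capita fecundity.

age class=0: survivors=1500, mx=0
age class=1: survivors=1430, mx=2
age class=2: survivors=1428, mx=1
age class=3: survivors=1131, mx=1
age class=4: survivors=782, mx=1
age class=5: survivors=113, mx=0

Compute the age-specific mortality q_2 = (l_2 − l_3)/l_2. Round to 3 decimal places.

lx = nx/n0 = nx/1500: 1, 0.95333…, 0.952, 0.754, 0.52133…, 0.07533…
q_2 = (l_2 − l_3) / l_2 = (0.952 − 0.754) / 0.952
     = 0.198 / 0.952 = 0.207983… → 0.208

0.208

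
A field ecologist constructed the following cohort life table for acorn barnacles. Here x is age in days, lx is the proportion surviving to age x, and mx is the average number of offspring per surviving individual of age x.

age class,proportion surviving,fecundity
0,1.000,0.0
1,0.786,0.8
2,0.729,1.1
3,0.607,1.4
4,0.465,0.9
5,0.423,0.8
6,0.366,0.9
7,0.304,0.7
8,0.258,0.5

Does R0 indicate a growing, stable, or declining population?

growing

R0 = Σ lx·mx = 0 + 0.6288 + 0.8019 + 0.8498 + 0.4185 + 0.3384 + 0.3294 + 0.2128 + 0.129 = 3.7086
R0 > 1, so the population is growing.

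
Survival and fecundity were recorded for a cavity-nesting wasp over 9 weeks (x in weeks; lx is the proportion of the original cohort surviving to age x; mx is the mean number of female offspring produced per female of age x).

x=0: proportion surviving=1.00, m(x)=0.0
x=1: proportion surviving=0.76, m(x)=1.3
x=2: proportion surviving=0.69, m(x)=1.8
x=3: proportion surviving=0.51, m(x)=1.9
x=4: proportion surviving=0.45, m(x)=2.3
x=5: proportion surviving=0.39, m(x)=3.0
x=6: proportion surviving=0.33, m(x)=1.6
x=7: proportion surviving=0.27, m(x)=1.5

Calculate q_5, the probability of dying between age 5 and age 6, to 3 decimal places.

q_5 = (l_5 − l_6) / l_5 = (0.39 − 0.33) / 0.39
     = 0.06 / 0.39 = 0.153846… → 0.154

0.154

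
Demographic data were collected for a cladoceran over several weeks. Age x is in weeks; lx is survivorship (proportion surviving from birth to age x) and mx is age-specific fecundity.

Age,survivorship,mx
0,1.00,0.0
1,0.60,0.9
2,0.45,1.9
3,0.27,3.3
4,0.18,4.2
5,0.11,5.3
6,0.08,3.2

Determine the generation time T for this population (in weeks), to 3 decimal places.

lx·mx: 0, 0.54, 0.855, 0.891, 0.756, 0.583, 0.256 → R0 = 3.881
x·lx·mx: 0, 0.54, 1.71, 2.673, 3.024, 2.915, 1.536 → Σ = 12.398
T = 12.398 / 3.881 = 3.194537… → 3.195

3.195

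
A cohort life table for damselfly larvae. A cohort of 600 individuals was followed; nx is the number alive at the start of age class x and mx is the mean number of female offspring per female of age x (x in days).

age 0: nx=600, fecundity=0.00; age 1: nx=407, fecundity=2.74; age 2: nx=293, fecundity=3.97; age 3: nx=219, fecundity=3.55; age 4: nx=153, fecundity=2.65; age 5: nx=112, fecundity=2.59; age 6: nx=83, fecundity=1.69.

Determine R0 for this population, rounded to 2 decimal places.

6.49

lx = nx/n0 = nx/600: 1, 0.67833…, 0.48833…, 0.365, 0.255, 0.18667…, 0.13833…
lx·mx by age: 0, 1.858633…, 1.938683…, 1.29575, 0.67575, 0.483467…, 0.233783…
R0 = Σ lx·mx = 6.486067… → 6.49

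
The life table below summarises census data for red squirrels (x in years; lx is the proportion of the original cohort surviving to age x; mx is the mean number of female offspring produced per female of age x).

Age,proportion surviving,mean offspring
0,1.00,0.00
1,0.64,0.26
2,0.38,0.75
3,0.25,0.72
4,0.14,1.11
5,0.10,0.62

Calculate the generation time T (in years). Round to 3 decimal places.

lx·mx: 0, 0.1664, 0.285, 0.18, 0.1554, 0.062 → R0 = 0.8488
x·lx·mx: 0, 0.1664, 0.57, 0.54, 0.6216, 0.31 → Σ = 2.208
T = 2.208 / 0.8488 = 2.60132… → 2.601

2.601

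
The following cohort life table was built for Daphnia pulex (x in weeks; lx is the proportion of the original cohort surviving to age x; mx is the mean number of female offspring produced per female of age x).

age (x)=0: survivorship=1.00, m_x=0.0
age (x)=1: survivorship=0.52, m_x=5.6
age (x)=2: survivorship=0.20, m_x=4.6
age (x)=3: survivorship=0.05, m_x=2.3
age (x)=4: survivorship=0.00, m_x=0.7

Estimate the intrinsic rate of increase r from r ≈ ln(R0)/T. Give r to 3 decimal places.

1.063

R0 = Σ lx·mx = 0 + 2.912 + 0.92 + 0.115 + 0 = 3.947
Σ x·lx·mx = 5.097; T = 5.097/3.947 = 1.29136…
r ≈ ln(R0)/T = ln(3.947)/1.29136… = 1.06319… → 1.063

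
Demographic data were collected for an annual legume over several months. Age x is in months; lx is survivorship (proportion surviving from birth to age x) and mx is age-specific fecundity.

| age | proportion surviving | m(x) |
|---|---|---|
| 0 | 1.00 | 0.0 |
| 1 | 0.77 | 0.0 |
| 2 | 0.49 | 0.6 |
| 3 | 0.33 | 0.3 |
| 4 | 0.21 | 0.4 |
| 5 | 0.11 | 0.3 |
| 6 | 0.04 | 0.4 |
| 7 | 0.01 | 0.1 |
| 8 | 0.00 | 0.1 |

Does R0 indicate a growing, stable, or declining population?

R0 = Σ lx·mx = 0 + 0 + 0.294 + 0.099 + 0.084 + 0.033 + 0.016 + 0.001 + 0 = 0.527
R0 < 1, so the population is declining.

declining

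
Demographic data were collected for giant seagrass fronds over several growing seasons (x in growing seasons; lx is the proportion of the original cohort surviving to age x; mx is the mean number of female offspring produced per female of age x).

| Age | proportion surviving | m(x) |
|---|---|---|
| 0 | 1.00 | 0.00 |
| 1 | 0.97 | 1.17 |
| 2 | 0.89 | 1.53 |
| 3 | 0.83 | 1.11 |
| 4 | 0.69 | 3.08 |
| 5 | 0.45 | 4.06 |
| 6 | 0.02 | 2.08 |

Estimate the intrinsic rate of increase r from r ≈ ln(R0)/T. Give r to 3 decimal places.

0.606

R0 = Σ lx·mx = 0 + 1.1349 + 1.3617 + 0.9213 + 2.1252 + 1.827 + 0.0416 = 7.4117
Σ x·lx·mx = 24.5076; T = 24.5076/7.4117 = 3.30661…
r ≈ ln(R0)/T = ln(7.4117)/3.30661… = 0.60577… → 0.606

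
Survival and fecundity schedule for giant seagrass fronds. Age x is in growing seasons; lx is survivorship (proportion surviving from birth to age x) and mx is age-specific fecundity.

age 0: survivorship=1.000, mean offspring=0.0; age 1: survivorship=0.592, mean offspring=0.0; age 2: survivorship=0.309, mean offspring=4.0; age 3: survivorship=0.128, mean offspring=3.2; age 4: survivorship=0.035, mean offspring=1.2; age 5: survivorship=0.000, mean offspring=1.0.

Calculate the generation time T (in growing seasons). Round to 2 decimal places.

lx·mx: 0, 0, 1.236, 0.4096, 0.042, 0 → R0 = 1.6876
x·lx·mx: 0, 0, 2.472, 1.2288, 0.168, 0 → Σ = 3.8688
T = 3.8688 / 1.6876 = 2.292486… → 2.29

2.29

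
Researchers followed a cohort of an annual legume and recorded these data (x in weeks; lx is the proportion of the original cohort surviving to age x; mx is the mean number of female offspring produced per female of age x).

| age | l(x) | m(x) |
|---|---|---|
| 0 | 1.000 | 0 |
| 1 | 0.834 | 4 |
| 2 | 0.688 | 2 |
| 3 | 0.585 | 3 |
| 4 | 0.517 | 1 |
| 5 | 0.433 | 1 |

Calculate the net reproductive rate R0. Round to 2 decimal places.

lx·mx by age: 0, 3.336, 1.376, 1.755, 0.517, 0.433
R0 = Σ lx·mx = 7.417 → 7.42

7.42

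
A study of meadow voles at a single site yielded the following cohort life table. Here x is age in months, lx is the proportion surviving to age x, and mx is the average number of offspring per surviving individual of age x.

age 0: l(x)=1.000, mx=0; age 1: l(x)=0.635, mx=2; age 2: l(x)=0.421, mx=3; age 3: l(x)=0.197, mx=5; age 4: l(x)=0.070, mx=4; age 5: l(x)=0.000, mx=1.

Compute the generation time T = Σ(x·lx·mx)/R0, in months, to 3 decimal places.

2.072

lx·mx: 0, 1.27, 1.263, 0.985, 0.28, 0 → R0 = 3.798
x·lx·mx: 0, 1.27, 2.526, 2.955, 1.12, 0 → Σ = 7.871
T = 7.871 / 3.798 = 2.072407… → 2.072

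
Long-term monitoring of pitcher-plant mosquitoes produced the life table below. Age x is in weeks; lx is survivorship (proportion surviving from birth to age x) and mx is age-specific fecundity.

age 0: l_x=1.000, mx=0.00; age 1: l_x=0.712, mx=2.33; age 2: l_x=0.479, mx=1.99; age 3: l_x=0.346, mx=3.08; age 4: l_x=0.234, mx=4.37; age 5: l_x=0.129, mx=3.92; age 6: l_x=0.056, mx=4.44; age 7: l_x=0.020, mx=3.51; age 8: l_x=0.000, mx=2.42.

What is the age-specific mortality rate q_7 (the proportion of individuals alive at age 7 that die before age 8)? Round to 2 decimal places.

1.00

q_7 = (l_7 − l_8) / l_7 = (0.02 − 0) / 0.02
     = 0.02 / 0.02 = 1 → 1.00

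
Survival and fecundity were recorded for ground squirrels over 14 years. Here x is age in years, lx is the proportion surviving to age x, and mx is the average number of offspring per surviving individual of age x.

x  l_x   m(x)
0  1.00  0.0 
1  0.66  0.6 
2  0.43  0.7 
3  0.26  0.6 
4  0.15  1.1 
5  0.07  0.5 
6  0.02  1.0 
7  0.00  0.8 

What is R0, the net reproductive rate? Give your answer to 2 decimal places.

1.07

lx·mx by age: 0, 0.396, 0.301, 0.156, 0.165, 0.035, 0.02, 0
R0 = Σ lx·mx = 1.073 → 1.07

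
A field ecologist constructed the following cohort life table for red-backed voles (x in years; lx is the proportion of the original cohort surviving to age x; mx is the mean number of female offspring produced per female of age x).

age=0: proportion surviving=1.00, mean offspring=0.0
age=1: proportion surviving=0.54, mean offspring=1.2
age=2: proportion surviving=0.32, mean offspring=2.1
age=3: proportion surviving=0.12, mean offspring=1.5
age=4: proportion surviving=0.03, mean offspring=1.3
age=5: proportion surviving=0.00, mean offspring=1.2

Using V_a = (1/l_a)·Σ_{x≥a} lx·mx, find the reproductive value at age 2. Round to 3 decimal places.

2.784

lx·mx for x ≥ 2: 0.672, 0.18, 0.039, 0 → sum = 0.891
V_2 = 0.891 / l_2 = 0.891 / 0.32 = 2.784375 → 2.784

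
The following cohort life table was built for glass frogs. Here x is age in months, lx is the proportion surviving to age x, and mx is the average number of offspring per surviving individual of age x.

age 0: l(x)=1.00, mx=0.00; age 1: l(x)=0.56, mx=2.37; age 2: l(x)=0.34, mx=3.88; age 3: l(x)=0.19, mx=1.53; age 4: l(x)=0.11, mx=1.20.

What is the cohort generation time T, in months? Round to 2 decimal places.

lx·mx: 0, 1.3272, 1.3192, 0.2907, 0.132 → R0 = 3.0691
x·lx·mx: 0, 1.3272, 2.6384, 0.8721, 0.528 → Σ = 5.3657
T = 5.3657 / 3.0691 = 1.748298… → 1.75

1.75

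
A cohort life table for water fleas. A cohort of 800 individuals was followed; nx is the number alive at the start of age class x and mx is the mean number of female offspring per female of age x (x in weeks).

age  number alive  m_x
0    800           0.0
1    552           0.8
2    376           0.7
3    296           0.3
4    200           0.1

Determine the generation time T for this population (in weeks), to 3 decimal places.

lx = nx/n0 = nx/800: 1, 0.69, 0.47, 0.37, 0.25
lx·mx: 0, 0.552, 0.329, 0.111, 0.025 → R0 = 1.017
x·lx·mx: 0, 0.552, 0.658, 0.333, 0.1 → Σ = 1.643
T = 1.643 / 1.017 = 1.615536… → 1.616

1.616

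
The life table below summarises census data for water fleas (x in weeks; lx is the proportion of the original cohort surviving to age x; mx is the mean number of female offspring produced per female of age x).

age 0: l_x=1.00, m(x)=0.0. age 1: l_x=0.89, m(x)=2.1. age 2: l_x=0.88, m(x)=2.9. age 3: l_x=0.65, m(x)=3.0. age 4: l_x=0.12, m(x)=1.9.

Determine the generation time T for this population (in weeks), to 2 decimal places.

2.08

lx·mx: 0, 1.869, 2.552, 1.95, 0.228 → R0 = 6.599
x·lx·mx: 0, 1.869, 5.104, 5.85, 0.912 → Σ = 13.735
T = 13.735 / 6.599 = 2.081376… → 2.08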